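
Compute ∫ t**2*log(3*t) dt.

t**3*(log(t) + log(3))/3 - t**3/9 + C

Use integration by parts with u = log(3*t), dv = t**2 dt.
Then du = 1/t dt and v = t**3/3.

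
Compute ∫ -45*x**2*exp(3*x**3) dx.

Let u = 3*x**3, so du = (9*x**2) dx.
Rewriting, the integral becomes -5·∫ e^u du = -5·e^u.
Substituting back, u = 3*x**3.

-5*exp(3*x**3) + C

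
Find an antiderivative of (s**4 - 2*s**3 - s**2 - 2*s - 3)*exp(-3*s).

Use integration by parts with u = s**4 - 2*s**3 - s**2 - 2*s - 3, dv = exp(-3*s) ds, so v = -exp(-3*s)/3.
Apply parts 4 times (tabular method): alternate signs, differentiate u down to 0, integrate dv up.

(-27*s**4 + 18*s**3 + 45*s**2 + 84*s + 109)*exp(-3*s)/81 + C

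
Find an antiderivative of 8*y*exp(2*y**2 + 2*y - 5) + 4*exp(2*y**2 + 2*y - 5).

2*exp(2*y**2 + 2*y - 5) + C

Let u = 2*y**2 + 2*y - 5, so du = (4*y + 2) dy.
Rewriting, the integral becomes 2·∫ e^u du = 2·e^u.
Substituting back, u = 2*y**2 + 2*y - 5.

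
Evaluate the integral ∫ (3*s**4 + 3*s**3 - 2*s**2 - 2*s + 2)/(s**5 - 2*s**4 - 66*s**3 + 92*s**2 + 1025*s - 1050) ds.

4061*log(s - 7)/936 - 137*log(s - 5)/55 + log(s - 1)/252 - 731*log(s + 5)/360 + 3182*log(s + 6)/1001 + C

Factor the denominator: (s - 7)*(s - 5)*(s - 1)*(s + 5)*(s + 6).
Partial-fraction decomposition: 3182/(1001*(s + 6)) - 731/(360*(s + 5)) + 1/(252*(s - 1)) - 137/(55*(s - 5)) + 4061/(936*(s - 7)).
Integrate each term: A/(s−a) contributes A·log|s−a|.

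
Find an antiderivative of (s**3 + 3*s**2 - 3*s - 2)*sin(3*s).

Use integration by parts with u = s**3 + 3*s**2 - 3*s - 2, dv = sin(3*s) ds, so v = -cos(3*s)/3.
Apply parts 3 times (tabular method): alternate signs, differentiate u down to 0, integrate dv up.

-s**3*cos(3*s)/3 + s**2*sin(3*s)/3 - s**2*cos(3*s) + 2*s*sin(3*s)/3 + 11*s*cos(3*s)/9 - 11*sin(3*s)/27 + 8*cos(3*s)/9 + C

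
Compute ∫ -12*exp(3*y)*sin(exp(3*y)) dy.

4*cos(exp(3*y)) + C

Let u = exp(3*y), so du = (3*exp(3*y)) dy.
Rewriting, the integral becomes -4·∫ sin(u) du = -4·-cos(u).
Substituting back, u = exp(3*y).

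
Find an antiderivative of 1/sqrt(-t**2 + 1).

asin(t) + C

Substitute t = sin(θ), so dt = cos(θ) dθ and the radical becomes sqrt(-t**2 + 1) = cos(θ) by the Pythagorean identity.
Integrate the resulting trig expression in θ, then back-substitute θ = asin(t), sin(θ) = t, cos(θ) = sqrt(-t**2 + 1) (absorbing any constant into C).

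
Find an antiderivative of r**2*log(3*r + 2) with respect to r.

r**3*log(3*r + 2)/3 - r**3/9 + r**2/9 - 4*r/27 + 8*log(3*r + 2)/81 + C

Use integration by parts with u = log(3*r + 2), dv = r**2 dr.
Then du = 3/(3*r + 2) dr and v = r**3/3.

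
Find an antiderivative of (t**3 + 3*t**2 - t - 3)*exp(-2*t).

(-4*t**3 - 18*t**2 - 14*t + 5)*exp(-2*t)/8 + C

Use integration by parts with u = t**3 + 3*t**2 - t - 3, dv = exp(-2*t) dt, so v = -exp(-2*t)/2.
Apply parts 3 times (tabular method): alternate signs, differentiate u down to 0, integrate dv up.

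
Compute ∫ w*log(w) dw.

w**2*log(w)/2 - w**2/4 + C

Use integration by parts with u = log(w), dv = w dw.
Then du = 1/w dw and v = w**2/2.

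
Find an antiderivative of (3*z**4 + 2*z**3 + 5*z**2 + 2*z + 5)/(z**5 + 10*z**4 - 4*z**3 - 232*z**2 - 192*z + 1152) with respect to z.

989*log(z - 4)/1600 - 31*log(z - 2)/256 + 239*log(z + 4)/64 - 7881*log(z + 6)/6400 + 3629/(160*z + 960) + C

Factor the denominator: (z - 4)*(z - 2)*(z + 4)*(z + 6)**2.
Partial-fraction decomposition: -7881/(6400*(z + 6)) - 3629/(160*(z + 6)**2) + 239/(64*(z + 4)) - 31/(256*(z - 2)) + 989/(1600*(z - 4)).
Integrate each term; A/(z−a) gives A·log|z−a|; A/(z−a)² gives −A/(z−a).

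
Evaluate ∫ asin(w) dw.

w*asin(w) + sqrt(-w**2 + 1) + C

Use integration by parts with u = arcsin(w), dv = dw.
Then du = 1/sqrt(-w**2 + 1) dw.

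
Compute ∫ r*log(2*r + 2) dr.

Use integration by parts with u = log(2*r + 2), dv = r dr.
Then du = 2/(2*r + 2) dr and v = r**2/2.

r**2*log(2*r + 2)/2 - r**2/4 + r/2 - log(r + 1)/2 + C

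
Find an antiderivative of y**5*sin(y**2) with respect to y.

Let u = y², du = 2y dy; rewrite as (1/2)∫ u^2·sin(1u) du.
Now integrate by parts 2 times.

-y**4*cos(y**2)/2 + y**2*sin(y**2) + cos(y**2) + C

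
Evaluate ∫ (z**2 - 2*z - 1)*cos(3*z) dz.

Use integration by parts with u = z**2 - 2*z - 1, dv = cos(3*z) dz, so v = sin(3*z)/3.
Apply parts 2 times (tabular method): alternate signs, differentiate u down to 0, integrate dv up.

z**2*sin(3*z)/3 - 2*z*sin(3*z)/3 + 2*z*cos(3*z)/9 - 11*sin(3*z)/27 - 2*cos(3*z)/9 + C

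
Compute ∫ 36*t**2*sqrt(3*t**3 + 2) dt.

8*(3*t**3 + 2)**(3/2)/3 + C

Let u = 3*t**3 + 2, so du = (9*t**2) dt.
Rewriting, the integral becomes 4·∫ √u du = 4·(2/3)u^(3/2).
Substituting back, u = 3*t**3 + 2.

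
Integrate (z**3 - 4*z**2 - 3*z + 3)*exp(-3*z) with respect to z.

(-3*z**3 + 9*z**2 + 15*z - 4)*exp(-3*z)/9 + C

Use integration by parts with u = z**3 - 4*z**2 - 3*z + 3, dv = exp(-3*z) dz, so v = -exp(-3*z)/3.
Apply parts 3 times (tabular method): alternate signs, differentiate u down to 0, integrate dv up.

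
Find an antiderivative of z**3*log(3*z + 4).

z**4*log(3*z + 4)/4 - z**4/16 + z**3/9 - 2*z**2/9 + 16*z/27 - 64*log(3*z + 4)/81 + C

Use integration by parts with u = log(3*z + 4), dv = z**3 dz.
Then du = 3/(3*z + 4) dz and v = z**4/4.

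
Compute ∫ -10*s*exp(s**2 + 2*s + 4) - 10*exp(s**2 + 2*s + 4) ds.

-5*exp(s**2 + 2*s + 4) + C

Let u = s**2 + 2*s + 4, so du = (2*s + 2) ds.
Rewriting, the integral becomes -5·∫ e^u du = -5·e^u.
Substituting back, u = s**2 + 2*s + 4.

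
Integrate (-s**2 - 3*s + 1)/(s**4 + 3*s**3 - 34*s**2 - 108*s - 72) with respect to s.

Factor the denominator: (s - 6)*(s + 1)*(s + 2)*(s + 6).
Partial-fraction decomposition: 17/(240*(s + 6)) + 3/(32*(s + 2)) - 3/(35*(s + 1)) - 53/(672*(s - 6)).
Integrate each term: A/(s−a) contributes A·log|s−a|.

-53*log(s - 6)/672 - 3*log(s + 1)/35 + 3*log(s + 2)/32 + 17*log(s + 6)/240 + C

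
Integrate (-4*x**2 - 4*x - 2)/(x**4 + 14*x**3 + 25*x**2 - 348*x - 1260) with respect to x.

Factor the denominator: (x - 5)*(x + 6)**2*(x + 7).
Partial-fraction decomposition: 85/(6*(x + 7)) - 1704/(121*(x + 6)) + 122/(11*(x + 6)**2) - 61/(726*(x - 5)).
Integrate each term; A/(x−a) gives A·log|x−a|; A/(x−a)² gives −A/(x−a).

-61*log(x - 5)/726 - 1704*log(x + 6)/121 + 85*log(x + 7)/6 - 122/(11*x + 66) + C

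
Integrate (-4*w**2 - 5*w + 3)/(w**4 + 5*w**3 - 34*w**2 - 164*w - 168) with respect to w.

Factor the denominator: (w - 6)*(w + 2)**2*(w + 7).
Partial-fraction decomposition: 158/(325*(w + 7)) - 449/(1600*(w + 2)) + 3/(40*(w + 2)**2) - 171/(832*(w - 6)).
Integrate each term; A/(w−a) gives A·log|w−a|; A/(w−a)² gives −A/(w−a).

-171*log(w - 6)/832 - 449*log(w + 2)/1600 + 158*log(w + 7)/325 - 3/(40*w + 80) + C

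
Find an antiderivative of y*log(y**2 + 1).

y**2*log(y**2 + 1)/2 - y**2/2 + log(y**2 + 1)/2 + C

Let u = y**2 + 1, so du = (2*y) dy.
The integral becomes (1/2)·∫ log(u) du; integrate by parts with u′=log(u), dv′=du.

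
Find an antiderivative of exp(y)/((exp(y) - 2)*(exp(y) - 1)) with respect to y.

Let u = e^y, du = e^y dy.
The integral becomes ∫ du/((u-1)(u-2)); decompose into partial fractions.

log(exp(y) - 2) - log(exp(y) - 1) + C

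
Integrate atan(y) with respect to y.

y*atan(y) - log(y**2 + 1)/2 + C

Use integration by parts with u = arctan(y), dv = dy.
Then du = 1/(y**2 + 1) dy.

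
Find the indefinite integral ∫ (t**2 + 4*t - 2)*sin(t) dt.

Use integration by parts with u = t**2 + 4*t - 2, dv = sin(t) dt, so v = -cos(t).
Apply parts 2 times (tabular method): alternate signs, differentiate u down to 0, integrate dv up.

-t**2*cos(t) + 2*t*sin(t) - 4*t*cos(t) + 4*sin(t) + 4*cos(t) + C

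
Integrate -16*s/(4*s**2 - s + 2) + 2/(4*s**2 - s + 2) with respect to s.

-2*log(4*s**2 - s + 2) + C

Let u = 4*s**2 - s + 2, so du = (8*s - 1) ds.
Rewriting, the integral becomes -2·∫ 1/u du = -2·log(u).
Substituting back, u = 4*s**2 - s + 2.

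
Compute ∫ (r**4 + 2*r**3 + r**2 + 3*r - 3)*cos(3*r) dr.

r**4*sin(3*r)/3 + 2*r**3*sin(3*r)/3 + 4*r**3*cos(3*r)/9 - r**2*sin(3*r)/9 + 2*r**2*cos(3*r)/3 + 5*r*sin(3*r)/9 - 2*r*cos(3*r)/27 - 79*sin(3*r)/81 + 5*cos(3*r)/27 + C

Use integration by parts with u = r**4 + 2*r**3 + r**2 + 3*r - 3, dv = cos(3*r) dr, so v = sin(3*r)/3.
Apply parts 4 times (tabular method): alternate signs, differentiate u down to 0, integrate dv up.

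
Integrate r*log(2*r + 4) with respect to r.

Use integration by parts with u = log(2*r + 4), dv = r dr.
Then du = 2/(2*r + 4) dr and v = r**2/2.

r**2*log(2*r + 4)/2 - r**2/4 + r - 2*log(r + 2) + C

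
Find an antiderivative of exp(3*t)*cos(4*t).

Let I denote the integral. Integrate by parts with u = cos(4*t), dv = exp(3*t) dt, so v = exp(3*t)/3: I = exp(3*t)*cos(4*t)/3 + (4/3)·∫ exp(3*t)*sin(4*t) dt.
Apply parts again with u = sin(4*t), dv = exp(3*t) dt: ∫ exp(3*t)*sin(4*t) dt = exp(3*t)*sin(4*t)/3 − (4/3)·I. Substituting back brings back I: I = 4*exp(3*t)*sin(4*t)/9 + exp(3*t)*cos(4*t)/3 − (16/9)·I.
Solving for I: (1 + 16/9)·I equals the remaining terms, so I = (9/25)·(4*exp(3*t)*sin(4*t)/9 + exp(3*t)*cos(4*t)/3).

4*exp(3*t)*sin(4*t)/25 + 3*exp(3*t)*cos(4*t)/25 + C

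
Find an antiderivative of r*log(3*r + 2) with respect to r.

r**2*log(3*r + 2)/2 - r**2/4 + r/3 - 2*log(3*r + 2)/9 + C

Use integration by parts with u = log(3*r + 2), dv = r dr.
Then du = 3/(3*r + 2) dr and v = r**2/2.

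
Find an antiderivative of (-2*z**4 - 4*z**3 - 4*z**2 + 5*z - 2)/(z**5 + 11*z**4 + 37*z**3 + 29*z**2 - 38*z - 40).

Factor the denominator: (z - 1)*(z + 1)*(z + 2)*(z + 4)*(z + 5).
Partial-fraction decomposition: -877/(72*(z + 5)) + 57/(5*(z + 4)) - 14/(9*(z + 2)) + 3/(8*(z + 1)) - 7/(180*(z - 1)).
Integrate each term: A/(z−a) contributes A·log|z−a|.

-7*log(z - 1)/180 + 3*log(z + 1)/8 - 14*log(z + 2)/9 + 57*log(z + 4)/5 - 877*log(z + 5)/72 + C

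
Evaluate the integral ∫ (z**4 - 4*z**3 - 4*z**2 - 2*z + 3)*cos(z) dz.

Use integration by parts with u = z**4 - 4*z**3 - 4*z**2 - 2*z + 3, dv = cos(z) dz, so v = sin(z).
Apply parts 4 times (tabular method): alternate signs, differentiate u down to 0, integrate dv up.

z**4*sin(z) - 4*z**3*sin(z) + 4*z**3*cos(z) - 16*z**2*sin(z) - 12*z**2*cos(z) + 22*z*sin(z) - 32*z*cos(z) + 35*sin(z) + 22*cos(z) + C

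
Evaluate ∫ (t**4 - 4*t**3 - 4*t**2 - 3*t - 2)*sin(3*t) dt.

-t**4*cos(3*t)/3 + 4*t**3*sin(3*t)/9 + 4*t**3*cos(3*t)/3 - 4*t**2*sin(3*t)/3 + 16*t**2*cos(3*t)/9 - 32*t*sin(3*t)/27 + t*cos(3*t)/9 - sin(3*t)/27 + 22*cos(3*t)/81 + C

Use integration by parts with u = t**4 - 4*t**3 - 4*t**2 - 3*t - 2, dv = sin(3*t) dt, so v = -cos(3*t)/3.
Apply parts 4 times (tabular method): alternate signs, differentiate u down to 0, integrate dv up.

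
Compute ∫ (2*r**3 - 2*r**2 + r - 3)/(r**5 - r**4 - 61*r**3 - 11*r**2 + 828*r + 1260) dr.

Factor the denominator: (r - 7)*(r - 5)*(r + 2)*(r + 3)*(r + 6).
Partial-fraction decomposition: -171/(572*(r + 6)) + 13/(40*(r + 3)) - 29/(252*(r + 2)) - 101/(616*(r - 5)) + 148/(585*(r - 7)).
Integrate each term: A/(r−a) contributes A·log|r−a|.

148*log(r - 7)/585 - 101*log(r - 5)/616 - 29*log(r + 2)/252 + 13*log(r + 3)/40 - 171*log(r + 6)/572 + C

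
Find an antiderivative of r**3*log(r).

Use integration by parts with u = log(r), dv = r**3 dr.
Then du = 1/r dr and v = r**4/4.

r**4*log(r)/4 - r**4/16 + C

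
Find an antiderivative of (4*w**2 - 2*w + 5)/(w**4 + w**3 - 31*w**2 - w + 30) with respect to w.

Factor the denominator: (w - 5)*(w - 1)*(w + 1)*(w + 6).
Partial-fraction decomposition: -23/(55*(w + 6)) + 11/(60*(w + 1)) - 1/(8*(w - 1)) + 95/(264*(w - 5)).
Integrate each term: A/(w−a) contributes A·log|w−a|.

95*log(w - 5)/264 - log(w - 1)/8 + 11*log(w + 1)/60 - 23*log(w + 6)/55 + C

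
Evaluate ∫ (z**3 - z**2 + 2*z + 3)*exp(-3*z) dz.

(-3*z**3 - 6*z - 11)*exp(-3*z)/9 + C

Use integration by parts with u = z**3 - z**2 + 2*z + 3, dv = exp(-3*z) dz, so v = -exp(-3*z)/3.
Apply parts 3 times (tabular method): alternate signs, differentiate u down to 0, integrate dv up.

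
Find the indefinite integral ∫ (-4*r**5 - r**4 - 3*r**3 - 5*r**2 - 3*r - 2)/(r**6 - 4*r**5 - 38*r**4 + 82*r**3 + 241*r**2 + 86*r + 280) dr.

-11821*log(r - 7)/2700 + 773*log(r - 4)/459 + 4*log(r + 2)/27 - 2023*log(r + 5)/1404 - 73*log(r**2 + 1)/11050 + 14*atan(r)/5525 + C

Factor the denominator: (r - 7)*(r - 4)*(r + 2)*(r + 5)*(r**2 + 1).
Partial-fraction decomposition: -(73*r - 14)/(5525*(r**2 + 1)) - 2023/(1404*(r + 5)) + 4/(27*(r + 2)) + 773/(459*(r - 4)) - 11821/(2700*(r - 7)).
Integrate each term; A/(r−a) gives A·log|r−a|; the (Br+D)/(r²+p²) term gives a log and an atan.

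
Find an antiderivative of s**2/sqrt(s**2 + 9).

Substitute s = 3·tan(θ), so ds = 3·sec(θ)^2 dθ and the radical becomes sqrt(s**2 + 9) = 3·sec(θ) by the Pythagorean identity.
Integrate the resulting trig expression in θ, then back-substitute tan(θ) = s/3, sec(θ) = sqrt(s**2 + 9)/3 (absorbing any constant into C).

s*sqrt(s**2 + 9)/2 - 9*log(s + sqrt(s**2 + 9))/2 + C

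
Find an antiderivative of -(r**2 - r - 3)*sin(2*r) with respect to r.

Use integration by parts with u = r**2 - r - 3, dv = -sin(2*r) dr, so v = cos(2*r)/2.
Apply parts 2 times (tabular method): alternate signs, differentiate u down to 0, integrate dv up.

r**2*cos(2*r)/2 - r*sin(2*r)/2 - r*cos(2*r)/2 + sin(2*r)/4 - 7*cos(2*r)/4 + C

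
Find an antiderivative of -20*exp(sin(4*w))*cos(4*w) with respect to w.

-5*exp(sin(4*w)) + C

Let u = sin(4*w), so du = (4*cos(4*w)) dw.
Rewriting, the integral becomes -5·∫ e^u du = -5·e^u.
Substituting back, u = sin(4*w).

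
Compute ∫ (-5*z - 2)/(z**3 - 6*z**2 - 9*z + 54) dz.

Factor the denominator: (z - 6)*(z - 3)*(z + 3).
Partial-fraction decomposition: 13/(54*(z + 3)) + 17/(18*(z - 3)) - 32/(27*(z - 6)).
Integrate each term: A/(z−a) contributes A·log|z−a|.

-32*log(z - 6)/27 + 17*log(z - 3)/18 + 13*log(z + 3)/54 + C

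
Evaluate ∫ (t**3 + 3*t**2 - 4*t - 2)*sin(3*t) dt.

Use integration by parts with u = t**3 + 3*t**2 - 4*t - 2, dv = sin(3*t) dt, so v = -cos(3*t)/3.
Apply parts 3 times (tabular method): alternate signs, differentiate u down to 0, integrate dv up.

-t**3*cos(3*t)/3 + t**2*sin(3*t)/3 - t**2*cos(3*t) + 2*t*sin(3*t)/3 + 14*t*cos(3*t)/9 - 14*sin(3*t)/27 + 8*cos(3*t)/9 + C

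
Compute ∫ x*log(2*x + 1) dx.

Use integration by parts with u = log(2*x + 1), dv = x dx.
Then du = 2/(2*x + 1) dx and v = x**2/2.

x**2*log(2*x + 1)/2 - x**2/4 + x/4 - log(2*x + 1)/8 + C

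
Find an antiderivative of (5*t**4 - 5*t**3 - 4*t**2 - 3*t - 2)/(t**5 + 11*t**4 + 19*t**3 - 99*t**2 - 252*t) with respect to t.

log(t)/126 + 223*log(t - 3)/1260 + 511*log(t + 3)/72 - 773*log(t + 4)/42 + 13543*log(t + 7)/840 + C

Factor the denominator: t*(t - 3)*(t + 3)*(t + 4)*(t + 7).
Partial-fraction decomposition: 13543/(840*(t + 7)) - 773/(42*(t + 4)) + 511/(72*(t + 3)) + 223/(1260*(t - 3)) + 1/(126*t).
Integrate each term: A/(t−a) contributes A·log|t−a|.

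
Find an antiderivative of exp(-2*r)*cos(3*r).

Let I denote the integral. Integrate by parts with u = cos(3*r), dv = exp(-2*r) dr, so v = -exp(-2*r)/2: I = -exp(-2*r)*cos(3*r)/2 − (3/2)·∫ exp(-2*r)*sin(3*r) dr.
Apply parts again with u = sin(3*r), dv = exp(-2*r) dr: ∫ exp(-2*r)*sin(3*r) dr = -exp(-2*r)*sin(3*r)/2 + (3/2)·I. Substituting back brings back I: I = 3*exp(-2*r)*sin(3*r)/4 - exp(-2*r)*cos(3*r)/2 − (9/4)·I.
Solving for I: (1 + 9/4)·I equals the remaining terms, so I = (4/13)·(3*exp(-2*r)*sin(3*r)/4 - exp(-2*r)*cos(3*r)/2).

3*exp(-2*r)*sin(3*r)/13 - 2*exp(-2*r)*cos(3*r)/13 + C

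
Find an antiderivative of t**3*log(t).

t**4*log(t)/4 - t**4/16 + C

Use integration by parts with u = log(t), dv = t**3 dt.
Then du = 1/t dt and v = t**4/4.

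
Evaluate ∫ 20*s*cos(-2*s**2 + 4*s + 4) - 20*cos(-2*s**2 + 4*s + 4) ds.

-5*sin(-2*s**2 + 4*s + 4) + C

Let u = 2*s**2 - 4*s - 4, so du = (4*s - 4) ds.
Rewriting, the integral becomes 5·∫ cos(u) du = 5·sin(u).
Substituting back, u = 2*s**2 - 4*s - 4.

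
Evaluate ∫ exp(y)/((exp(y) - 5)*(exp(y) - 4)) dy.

log(exp(y) - 5) - log(exp(y) - 4) + C

Let u = e^y, du = e^y dy.
The integral becomes ∫ du/((u-4)(u-5)); decompose into partial fractions.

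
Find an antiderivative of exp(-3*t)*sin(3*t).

-exp(-3*t)*sin(3*t)/6 - exp(-3*t)*cos(3*t)/6 + C

Let I denote the integral. Integrate by parts with u = sin(3*t), dv = exp(-3*t) dt, so v = -exp(-3*t)/3: I = -exp(-3*t)*sin(3*t)/3 + ∫ exp(-3*t)*cos(3*t) dt.
Apply parts again with u = cos(3*t), dv = exp(-3*t) dt: ∫ exp(-3*t)*cos(3*t) dt = -exp(-3*t)*cos(3*t)/3 − I. Substituting back brings back I: I = -exp(-3*t)*sin(3*t)/3 - exp(-3*t)*cos(3*t)/3 − I.
Solving for I: (1 + 1)·I equals the remaining terms, so I = (1/2)·(-exp(-3*t)*sin(3*t)/3 - exp(-3*t)*cos(3*t)/3).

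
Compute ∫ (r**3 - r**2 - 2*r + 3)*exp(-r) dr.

(-r**3 - 2*r**2 - 2*r - 5)*exp(-r) + C

Use integration by parts with u = r**3 - r**2 - 2*r + 3, dv = exp(-r) dr, so v = -exp(-r).
Apply parts 3 times (tabular method): alternate signs, differentiate u down to 0, integrate dv up.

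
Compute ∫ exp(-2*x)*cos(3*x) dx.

Let I denote the integral. Integrate by parts with u = cos(3*x), dv = exp(-2*x) dx, so v = -exp(-2*x)/2: I = -exp(-2*x)*cos(3*x)/2 − (3/2)·∫ exp(-2*x)*sin(3*x) dx.
Apply parts again with u = sin(3*x), dv = exp(-2*x) dx: ∫ exp(-2*x)*sin(3*x) dx = -exp(-2*x)*sin(3*x)/2 + (3/2)·I. Substituting back brings back I: I = 3*exp(-2*x)*sin(3*x)/4 - exp(-2*x)*cos(3*x)/2 − (9/4)·I.
Solving for I: (1 + 9/4)·I equals the remaining terms, so I = (4/13)·(3*exp(-2*x)*sin(3*x)/4 - exp(-2*x)*cos(3*x)/2).

3*exp(-2*x)*sin(3*x)/13 - 2*exp(-2*x)*cos(3*x)/13 + C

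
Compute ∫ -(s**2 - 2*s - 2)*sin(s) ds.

s**2*cos(s) - 2*s*sin(s) - 2*s*cos(s) + 2*sin(s) - 4*cos(s) + C

Use integration by parts with u = s**2 - 2*s - 2, dv = -sin(s) ds, so v = cos(s).
Apply parts 2 times (tabular method): alternate signs, differentiate u down to 0, integrate dv up.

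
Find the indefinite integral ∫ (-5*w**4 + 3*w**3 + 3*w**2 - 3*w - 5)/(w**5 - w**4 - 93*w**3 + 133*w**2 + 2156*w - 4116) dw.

Factor the denominator: (w - 7)*(w - 6)*(w - 2)*(w + 7)**2.
Partial-fraction decomposition: -6415153/(2683044*(w + 7)) + 12871/(1638*(w + 7)**2) - 11/(324*(w - 2)) + 5747/(676*(w - 6)) - 2171/(196*(w - 7)).
Integrate each term; A/(w−a) gives A·log|w−a|; A/(w−a)² gives −A/(w−a).

-2171*log(w - 7)/196 + 5747*log(w - 6)/676 - 11*log(w - 2)/324 - 6415153*log(w + 7)/2683044 - 12871/(1638*w + 11466) + C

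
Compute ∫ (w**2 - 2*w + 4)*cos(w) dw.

w**2*sin(w) - 2*w*sin(w) + 2*w*cos(w) + 2*sin(w) - 2*cos(w) + C

Use integration by parts with u = w**2 - 2*w + 4, dv = cos(w) dw, so v = sin(w).
Apply parts 2 times (tabular method): alternate signs, differentiate u down to 0, integrate dv up.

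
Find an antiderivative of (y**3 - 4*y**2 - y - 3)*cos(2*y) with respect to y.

Use integration by parts with u = y**3 - 4*y**2 - y - 3, dv = cos(2*y) dy, so v = sin(2*y)/2.
Apply parts 3 times (tabular method): alternate signs, differentiate u down to 0, integrate dv up.

y**3*sin(2*y)/2 - 2*y**2*sin(2*y) + 3*y**2*cos(2*y)/4 - 5*y*sin(2*y)/4 - 2*y*cos(2*y) - sin(2*y)/2 - 5*cos(2*y)/8 + C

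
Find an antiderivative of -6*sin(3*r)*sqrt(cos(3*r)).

4*cos(3*r)**(3/2)/3 + C

Let u = cos(3*r), so du = (-3*sin(3*r)) dr.
Rewriting, the integral becomes 2·∫ √u du = 2·(2/3)u^(3/2).
Substituting back, u = cos(3*r).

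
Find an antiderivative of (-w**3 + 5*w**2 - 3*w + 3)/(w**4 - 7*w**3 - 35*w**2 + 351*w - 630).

-17*log(w - 6)/13 + log(w - 5)/2 + log(w - 3)/5 - 51*log(w + 7)/130 + C

Factor the denominator: (w - 6)*(w - 5)*(w - 3)*(w + 7).
Partial-fraction decomposition: -51/(130*(w + 7)) + 1/(5*(w - 3)) + 1/(2*(w - 5)) - 17/(13*(w - 6)).
Integrate each term: A/(w−a) contributes A·log|w−a|.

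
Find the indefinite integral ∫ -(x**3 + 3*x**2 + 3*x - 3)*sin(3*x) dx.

x**3*cos(3*x)/3 - x**2*sin(3*x)/3 + x**2*cos(3*x) - 2*x*sin(3*x)/3 + 7*x*cos(3*x)/9 - 7*sin(3*x)/27 - 11*cos(3*x)/9 + C

Use integration by parts with u = x**3 + 3*x**2 + 3*x - 3, dv = -sin(3*x) dx, so v = cos(3*x)/3.
Apply parts 3 times (tabular method): alternate signs, differentiate u down to 0, integrate dv up.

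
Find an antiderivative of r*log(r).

Use integration by parts with u = log(r), dv = r dr.
Then du = 1/r dr and v = r**2/2.

r**2*log(r)/2 - r**2/4 + C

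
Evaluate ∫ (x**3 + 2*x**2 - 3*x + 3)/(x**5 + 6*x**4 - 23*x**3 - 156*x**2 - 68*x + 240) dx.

Factor the denominator: (x - 5)*(x - 1)*(x + 2)*(x + 4)*(x + 6).
Partial-fraction decomposition: -123/(616*(x + 6)) + 17/(180*(x + 4)) + 3/(56*(x + 2)) - 1/(140*(x - 1)) + 163/(2772*(x - 5)).
Integrate each term: A/(x−a) contributes A·log|x−a|.

163*log(x - 5)/2772 - log(x - 1)/140 + 3*log(x + 2)/56 + 17*log(x + 4)/180 - 123*log(x + 6)/616 + C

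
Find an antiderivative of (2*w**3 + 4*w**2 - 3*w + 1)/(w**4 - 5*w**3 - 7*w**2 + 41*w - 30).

Factor the denominator: (w - 5)*(w - 2)*(w - 1)*(w + 3).
Partial-fraction decomposition: 1/(20*(w + 3)) + 1/(4*(w - 1)) - 9/(5*(w - 2)) + 7/(2*(w - 5)).
Integrate each term: A/(w−a) contributes A·log|w−a|.

7*log(w - 5)/2 - 9*log(w - 2)/5 + log(w - 1)/4 + log(w + 3)/20 + C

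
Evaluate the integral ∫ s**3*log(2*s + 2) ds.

s**4*log(2*s + 2)/4 - s**4/16 + s**3/12 - s**2/8 + s/4 - log(s + 1)/4 + C

Use integration by parts with u = log(2*s + 2), dv = s**3 ds.
Then du = 2/(2*s + 2) ds and v = s**4/4.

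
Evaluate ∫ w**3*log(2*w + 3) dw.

w**4*log(2*w + 3)/4 - w**4/16 + w**3/8 - 9*w**2/32 + 27*w/32 - 81*log(2*w + 3)/64 + C

Use integration by parts with u = log(2*w + 3), dv = w**3 dw.
Then du = 2/(2*w + 3) dw and v = w**4/4.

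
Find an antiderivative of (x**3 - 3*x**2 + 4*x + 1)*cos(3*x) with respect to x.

Use integration by parts with u = x**3 - 3*x**2 + 4*x + 1, dv = cos(3*x) dx, so v = sin(3*x)/3.
Apply parts 3 times (tabular method): alternate signs, differentiate u down to 0, integrate dv up.

x**3*sin(3*x)/3 - x**2*sin(3*x) + x**2*cos(3*x)/3 + 10*x*sin(3*x)/9 - 2*x*cos(3*x)/3 + 5*sin(3*x)/9 + 10*cos(3*x)/27 + C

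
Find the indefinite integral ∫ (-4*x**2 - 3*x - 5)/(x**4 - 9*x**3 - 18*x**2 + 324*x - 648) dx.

Factor the denominator: (x - 6)**2*(x - 3)*(x + 6).
Partial-fraction decomposition: 131/(1296*(x + 6)) - 50/(81*(x - 3)) + 223/(432*(x - 6)) - 167/(36*(x - 6)**2).
Integrate each term; A/(x−a) gives A·log|x−a|; A/(x−a)² gives −A/(x−a).

223*log(x - 6)/432 - 50*log(x - 3)/81 + 131*log(x + 6)/1296 + 167/(36*x - 216) + C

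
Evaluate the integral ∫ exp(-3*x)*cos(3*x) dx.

exp(-3*x)*sin(3*x)/6 - exp(-3*x)*cos(3*x)/6 + C

Let I denote the integral. Integrate by parts with u = cos(3*x), dv = exp(-3*x) dx, so v = -exp(-3*x)/3: I = -exp(-3*x)*cos(3*x)/3 − ∫ exp(-3*x)*sin(3*x) dx.
Apply parts again with u = sin(3*x), dv = exp(-3*x) dx: ∫ exp(-3*x)*sin(3*x) dx = -exp(-3*x)*sin(3*x)/3 + I. Substituting back brings back I: I = exp(-3*x)*sin(3*x)/3 - exp(-3*x)*cos(3*x)/3 − I.
Solving for I: (1 + 1)·I equals the remaining terms, so I = (1/2)·(exp(-3*x)*sin(3*x)/3 - exp(-3*x)*cos(3*x)/3).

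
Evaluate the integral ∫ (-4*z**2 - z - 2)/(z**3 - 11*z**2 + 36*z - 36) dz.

Factor the denominator: (z - 6)*(z - 3)*(z - 2).
Partial-fraction decomposition: -5/(z - 2) + 41/(3*(z - 3)) - 38/(3*(z - 6)).
Integrate each term: A/(z−a) contributes A·log|z−a|.

-38*log(z - 6)/3 + 41*log(z - 3)/3 - 5*log(z - 2) + C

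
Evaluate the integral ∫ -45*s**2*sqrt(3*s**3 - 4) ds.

-10*(3*s**3 - 4)**(3/2)/3 + C

Let u = 3*s**3 - 4, so du = (9*s**2) ds.
Rewriting, the integral becomes -5·∫ √u du = -5·(2/3)u^(3/2).
Substituting back, u = 3*s**3 - 4.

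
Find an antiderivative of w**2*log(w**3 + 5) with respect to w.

Let u = w**3 + 5, so du = (3*w**2) dw.
The integral becomes (1/3)·∫ log(u) du; integrate by parts with u′=log(u), dv′=du.

w**3*log(w**3 + 5)/3 - w**3/3 + 5*log(w**3 + 5)/3 + C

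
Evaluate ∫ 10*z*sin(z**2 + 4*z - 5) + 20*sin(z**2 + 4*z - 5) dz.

-5*cos(z**2 + 4*z - 5) + C

Let u = z**2 + 4*z - 5, so du = (2*z + 4) dz.
Rewriting, the integral becomes 5·∫ sin(u) du = 5·-cos(u).
Substituting back, u = z**2 + 4*z - 5.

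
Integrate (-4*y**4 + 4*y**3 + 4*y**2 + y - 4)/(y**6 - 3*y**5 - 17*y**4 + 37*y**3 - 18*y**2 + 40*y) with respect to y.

-log(y)/10 - 211*log(y - 5)/390 + log(y - 2)/10 + log(y + 4)/3 + 27*log(y**2 + 1)/260 - 21*atan(y)/130 + C

Factor the denominator: y*(y - 5)*(y - 2)*(y + 4)*(y**2 + 1).
Partial-fraction decomposition: 3*(9*y - 7)/(130*(y**2 + 1)) + 1/(3*(y + 4)) + 1/(10*(y - 2)) - 211/(390*(y - 5)) - 1/(10*y).
Integrate each term; A/(y−a) gives A·log|y−a|; the (By+D)/(y²+p²) term gives a log and an atan.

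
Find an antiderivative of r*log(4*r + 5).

Use integration by parts with u = log(4*r + 5), dv = r dr.
Then du = 4/(4*r + 5) dr and v = r**2/2.

r**2*log(4*r + 5)/2 - r**2/4 + 5*r/8 - 25*log(4*r + 5)/32 + C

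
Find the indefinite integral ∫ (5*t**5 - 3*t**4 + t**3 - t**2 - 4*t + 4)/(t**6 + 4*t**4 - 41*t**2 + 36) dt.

Factor the denominator: (t - 2)*(t - 1)*(t + 1)*(t + 2)*(t**2 + 9).
Partial-fraction decomposition: (196*t - 115)/(65*(t**2 + 9)) + 4/(3*(t + 2)) - 1/(30*(t + 1)) - 1/(30*(t - 1)) + 28/(39*(t - 2)).
Integrate each term; A/(t−a) gives A·log|t−a|; the (Bt+D)/(t²+p²) term gives a log and an atan.

28*log(t - 2)/39 + 4*log(t + 2)/3 - log(t**2 - 1)/30 + 98*log(t**2 + 9)/65 - 23*atan(t/3)/39 + C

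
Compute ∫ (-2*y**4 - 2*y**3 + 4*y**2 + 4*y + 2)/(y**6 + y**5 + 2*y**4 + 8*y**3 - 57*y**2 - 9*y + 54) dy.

-22*log(y - 2)/195 - 3*log(y - 1)/40 + log(y + 1)/60 + 41*log(y + 3)/360 + 67*log(y**2 + 9)/2340 - 523*atan(y/3)/1170 + C

Factor the denominator: (y - 2)*(y - 1)*(y + 1)*(y + 3)*(y**2 + 9).
Partial-fraction decomposition: (67*y - 1569)/(1170*(y**2 + 9)) + 41/(360*(y + 3)) + 1/(60*(y + 1)) - 3/(40*(y - 1)) - 22/(195*(y - 2)).
Integrate each term; A/(y−a) gives A·log|y−a|; the (By+D)/(y²+p²) term gives a log and an atan.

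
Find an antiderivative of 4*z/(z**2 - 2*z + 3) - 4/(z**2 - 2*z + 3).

Let u = z**2 - 2*z + 3, so du = (2*z - 2) dz.
Rewriting, the integral becomes 2·∫ 1/u du = 2·log(u).
Substituting back, u = z**2 - 2*z + 3.

2*log(z**2 - 2*z + 3) + C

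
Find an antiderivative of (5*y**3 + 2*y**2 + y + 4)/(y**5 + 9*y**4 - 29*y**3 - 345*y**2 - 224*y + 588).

581*log(y - 6)/3380 - log(y - 1)/80 - log(y + 2)/20 - 1479*log(y + 7)/13520 - 81/(26*y + 182) + C

Factor the denominator: (y - 6)*(y - 1)*(y + 2)*(y + 7)**2.
Partial-fraction decomposition: -1479/(13520*(y + 7)) + 81/(26*(y + 7)**2) - 1/(20*(y + 2)) - 1/(80*(y - 1)) + 581/(3380*(y - 6)).
Integrate each term; A/(y−a) gives A·log|y−a|; A/(y−a)² gives −A/(y−a).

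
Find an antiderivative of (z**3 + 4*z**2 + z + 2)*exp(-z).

(-z**3 - 7*z**2 - 15*z - 17)*exp(-z) + C

Use integration by parts with u = z**3 + 4*z**2 + z + 2, dv = exp(-z) dz, so v = -exp(-z).
Apply parts 3 times (tabular method): alternate signs, differentiate u down to 0, integrate dv up.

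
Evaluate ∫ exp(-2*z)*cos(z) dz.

Let I denote the integral. Integrate by parts with u = cos(z), dv = exp(-2*z) dz, so v = -exp(-2*z)/2: I = -exp(-2*z)*cos(z)/2 − (1/2)·∫ exp(-2*z)*sin(z) dz.
Apply parts again with u = sin(z), dv = exp(-2*z) dz: ∫ exp(-2*z)*sin(z) dz = -exp(-2*z)*sin(z)/2 + (1/2)·I. Substituting back brings back I: I = exp(-2*z)*sin(z)/4 - exp(-2*z)*cos(z)/2 − (1/4)·I.
Solving for I: (1 + 1/4)·I equals the remaining terms, so I = (4/5)·(exp(-2*z)*sin(z)/4 - exp(-2*z)*cos(z)/2).

exp(-2*z)*sin(z)/5 - 2*exp(-2*z)*cos(z)/5 + C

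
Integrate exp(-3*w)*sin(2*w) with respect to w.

-3*exp(-3*w)*sin(2*w)/13 - 2*exp(-3*w)*cos(2*w)/13 + C

Let I denote the integral. Integrate by parts with u = sin(2*w), dv = exp(-3*w) dw, so v = -exp(-3*w)/3: I = -exp(-3*w)*sin(2*w)/3 + (2/3)·∫ exp(-3*w)*cos(2*w) dw.
Apply parts again with u = cos(2*w), dv = exp(-3*w) dw: ∫ exp(-3*w)*cos(2*w) dw = -exp(-3*w)*cos(2*w)/3 − (2/3)·I. Substituting back brings back I: I = -exp(-3*w)*sin(2*w)/3 - 2*exp(-3*w)*cos(2*w)/9 − (4/9)·I.
Solving for I: (1 + 4/9)·I equals the remaining terms, so I = (9/13)·(-exp(-3*w)*sin(2*w)/3 - 2*exp(-3*w)*cos(2*w)/9).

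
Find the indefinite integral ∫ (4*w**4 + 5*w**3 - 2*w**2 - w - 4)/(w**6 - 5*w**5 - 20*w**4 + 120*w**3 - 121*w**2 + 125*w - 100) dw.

1533*log(w - 5)/520 - 1304*log(w - 4)/459 + log(w - 1)/72 - 913*log(w + 5)/7020 + log(w**2 + 1)/221 - 9*atan(w)/221 + C

Factor the denominator: (w - 5)*(w - 4)*(w - 1)*(w + 5)*(w**2 + 1).
Partial-fraction decomposition: (2*w - 9)/(221*(w**2 + 1)) - 913/(7020*(w + 5)) + 1/(72*(w - 1)) - 1304/(459*(w - 4)) + 1533/(520*(w - 5)).
Integrate each term; A/(w−a) gives A·log|w−a|; the (Bw+D)/(w²+p²) term gives a log and an atan.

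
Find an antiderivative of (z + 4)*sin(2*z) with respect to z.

Use integration by parts with u = z + 4, dv = sin(2*z) dz, so v = -cos(2*z)/2.
Apply parts 1 times (tabular method): alternate signs, differentiate u down to 0, integrate dv up.

-z*cos(2*z)/2 + sin(2*z)/4 - 2*cos(2*z) + C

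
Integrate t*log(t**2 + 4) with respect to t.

t**2*log(t**2 + 4)/2 - t**2/2 + 2*log(t**2 + 4) + C

Let u = t**2 + 4, so du = (2*t) dt.
The integral becomes (1/2)·∫ log(u) du; integrate by parts with u′=log(u), dv′=du.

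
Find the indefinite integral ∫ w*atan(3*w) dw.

Use integration by parts with u = arctan(3*w), dv = w dw.
Then du = 3/(9*w**2 + 1) dw.

w**2*atan(3*w)/2 - w/6 + atan(3*w)/18 + C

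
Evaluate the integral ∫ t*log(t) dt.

t**2*log(t)/2 - t**2/4 + C

Use integration by parts with u = log(t), dv = t dt.
Then du = 1/t dt and v = t**2/2.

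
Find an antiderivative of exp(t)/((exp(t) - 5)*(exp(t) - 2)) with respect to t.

Let u = e^t, du = e^t dt.
The integral becomes ∫ du/((u-5)(u-2)); decompose into partial fractions.

log(exp(t) - 5)/3 - log(exp(t) - 2)/3 + C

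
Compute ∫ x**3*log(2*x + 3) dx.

Use integration by parts with u = log(2*x + 3), dv = x**3 dx.
Then du = 2/(2*x + 3) dx and v = x**4/4.

x**4*log(2*x + 3)/4 - x**4/16 + x**3/8 - 9*x**2/32 + 27*x/32 - 81*log(2*x + 3)/64 + C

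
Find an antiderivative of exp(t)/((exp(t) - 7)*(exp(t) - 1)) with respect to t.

log(exp(t) - 7)/6 - log(exp(t) - 1)/6 + C

Let u = e^t, du = e^t dt.
The integral becomes ∫ du/((u-1)(u-7)); decompose into partial fractions.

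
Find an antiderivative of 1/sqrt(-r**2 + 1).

asin(r) + C

Substitute r = sin(θ), so dr = cos(θ) dθ and the radical becomes sqrt(-r**2 + 1) = cos(θ) by the Pythagorean identity.
Integrate the resulting trig expression in θ, then back-substitute θ = asin(r), sin(θ) = r, cos(θ) = sqrt(-r**2 + 1) (absorbing any constant into C).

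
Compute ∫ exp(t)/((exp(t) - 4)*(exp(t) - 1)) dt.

log(exp(t) - 4)/3 - log(exp(t) - 1)/3 + C

Let u = e^t, du = e^t dt.
The integral becomes ∫ du/((u-1)(u-4)); decompose into partial fractions.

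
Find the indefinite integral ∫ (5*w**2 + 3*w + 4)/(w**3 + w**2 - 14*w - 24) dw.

16*log(w - 4)/7 - 3*log(w + 2) + 40*log(w + 3)/7 + C

Factor the denominator: (w - 4)*(w + 2)*(w + 3).
Partial-fraction decomposition: 40/(7*(w + 3)) - 3/(w + 2) + 16/(7*(w - 4)).
Integrate each term: A/(w−a) contributes A·log|w−a|.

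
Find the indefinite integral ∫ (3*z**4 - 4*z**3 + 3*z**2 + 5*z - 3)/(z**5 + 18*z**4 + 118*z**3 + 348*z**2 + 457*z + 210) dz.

log(z + 1)/24 - 79*log(z + 2)/15 + 45*log(z + 3)/2 - 1211*log(z + 5)/24 + 2171*log(z + 7)/60 + C

Factor the denominator: (z + 1)*(z + 2)*(z + 3)*(z + 5)*(z + 7).
Partial-fraction decomposition: 2171/(60*(z + 7)) - 1211/(24*(z + 5)) + 45/(2*(z + 3)) - 79/(15*(z + 2)) + 1/(24*(z + 1)).
Integrate each term: A/(z−a) contributes A·log|z−a|.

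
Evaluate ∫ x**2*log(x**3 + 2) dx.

x**3*log(x**3 + 2)/3 - x**3/3 + 2*log(x**3 + 2)/3 + C

Let u = x**3 + 2, so du = (3*x**2) dx.
The integral becomes (1/3)·∫ log(u) du; integrate by parts with u′=log(u), dv′=du.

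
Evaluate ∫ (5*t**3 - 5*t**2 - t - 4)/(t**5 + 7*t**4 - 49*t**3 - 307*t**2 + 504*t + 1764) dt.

445*log(t - 6)/2028 - 83*log(t - 3)/1500 - 31*log(t + 2)/500 - 8627*log(t + 7)/84500 - 1957/(650*t + 4550) + C

Factor the denominator: (t - 6)*(t - 3)*(t + 2)*(t + 7)**2.
Partial-fraction decomposition: -8627/(84500*(t + 7)) + 1957/(650*(t + 7)**2) - 31/(500*(t + 2)) - 83/(1500*(t - 3)) + 445/(2028*(t - 6)).
Integrate each term; A/(t−a) gives A·log|t−a|; A/(t−a)² gives −A/(t−a).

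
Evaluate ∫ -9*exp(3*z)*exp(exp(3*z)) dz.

-3*exp(exp(3*z)) + C

Let u = exp(3*z), so du = (3*exp(3*z)) dz.
Rewriting, the integral becomes -3·∫ e^u du = -3·e^u.
Substituting back, u = exp(3*z).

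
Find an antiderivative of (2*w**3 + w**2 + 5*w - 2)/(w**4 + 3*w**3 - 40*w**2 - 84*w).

log(w)/42 + 31*log(w - 6)/39 - 3*log(w + 2)/10 + 674*log(w + 7)/455 + C

Factor the denominator: w*(w - 6)*(w + 2)*(w + 7).
Partial-fraction decomposition: 674/(455*(w + 7)) - 3/(10*(w + 2)) + 31/(39*(w - 6)) + 1/(42*w).
Integrate each term: A/(w−a) contributes A·log|w−a|.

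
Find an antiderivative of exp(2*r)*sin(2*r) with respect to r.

exp(2*r)*sin(2*r)/4 - exp(2*r)*cos(2*r)/4 + C

Let I denote the integral. Integrate by parts with u = sin(2*r), dv = exp(2*r) dr, so v = exp(2*r)/2: I = exp(2*r)*sin(2*r)/2 − ∫ exp(2*r)*cos(2*r) dr.
Apply parts again with u = cos(2*r), dv = exp(2*r) dr: ∫ exp(2*r)*cos(2*r) dr = exp(2*r)*cos(2*r)/2 + I. Substituting back brings back I: I = exp(2*r)*sin(2*r)/2 - exp(2*r)*cos(2*r)/2 − I.
Solving for I: (1 + 1)·I equals the remaining terms, so I = (1/2)·(exp(2*r)*sin(2*r)/2 - exp(2*r)*cos(2*r)/2).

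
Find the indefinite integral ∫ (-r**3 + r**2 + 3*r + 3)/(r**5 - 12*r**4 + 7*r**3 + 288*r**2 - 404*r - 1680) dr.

-15*log(r - 7)/11 + 159*log(r - 6)/80 - 41*log(r - 5)/63 - log(r + 2)/112 + 71*log(r + 4)/1980 + C

Factor the denominator: (r - 7)*(r - 6)*(r - 5)*(r + 2)*(r + 4).
Partial-fraction decomposition: 71/(1980*(r + 4)) - 1/(112*(r + 2)) - 41/(63*(r - 5)) + 159/(80*(r - 6)) - 15/(11*(r - 7)).
Integrate each term: A/(r−a) contributes A·log|r−a|.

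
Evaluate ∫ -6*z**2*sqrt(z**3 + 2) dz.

-4*(z**3 + 2)**(3/2)/3 + C

Let u = z**3 + 2, so du = (3*z**2) dz.
Rewriting, the integral becomes -2·∫ √u du = -2·(2/3)u^(3/2).
Substituting back, u = z**3 + 2.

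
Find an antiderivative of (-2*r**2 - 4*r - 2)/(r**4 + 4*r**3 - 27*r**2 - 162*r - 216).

Factor the denominator: (r - 6)*(r + 3)**2*(r + 4).
Partial-fraction decomposition: 9/(5*(r + 4)) - 136/(81*(r + 3)) + 8/(9*(r + 3)**2) - 49/(405*(r - 6)).
Integrate each term; A/(r−a) gives A·log|r−a|; A/(r−a)² gives −A/(r−a).

-49*log(r - 6)/405 - 136*log(r + 3)/81 + 9*log(r + 4)/5 - 8/(9*r + 27) + C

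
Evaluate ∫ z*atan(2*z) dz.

Use integration by parts with u = arctan(2*z), dv = z dz.
Then du = 2/(4*z**2 + 1) dz.

z**2*atan(2*z)/2 - z/4 + atan(2*z)/8 + C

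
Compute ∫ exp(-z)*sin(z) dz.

Let I denote the integral. Integrate by parts with u = sin(z), dv = exp(-z) dz, so v = -exp(-z): I = -exp(-z)*sin(z) + ∫ exp(-z)*cos(z) dz.
Apply parts again with u = cos(z), dv = exp(-z) dz: ∫ exp(-z)*cos(z) dz = -exp(-z)*cos(z) − I. Substituting back brings back I: I = -exp(-z)*sin(z) - exp(-z)*cos(z) − I.
Solving for I: (1 + 1)·I equals the remaining terms, so I = (1/2)·(-exp(-z)*sin(z) - exp(-z)*cos(z)).

-exp(-z)*sin(z)/2 - exp(-z)*cos(z)/2 + C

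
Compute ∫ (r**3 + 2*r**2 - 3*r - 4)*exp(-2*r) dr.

(-4*r**3 - 14*r**2 - 2*r + 15)*exp(-2*r)/8 + C

Use integration by parts with u = r**3 + 2*r**2 - 3*r - 4, dv = exp(-2*r) dr, so v = -exp(-2*r)/2.
Apply parts 3 times (tabular method): alternate signs, differentiate u down to 0, integrate dv up.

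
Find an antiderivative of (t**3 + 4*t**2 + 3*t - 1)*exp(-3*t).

Use integration by parts with u = t**3 + 4*t**2 + 3*t - 1, dv = exp(-3*t) dt, so v = -exp(-3*t)/3.
Apply parts 3 times (tabular method): alternate signs, differentiate u down to 0, integrate dv up.

(-9*t**3 - 45*t**2 - 57*t - 10)*exp(-3*t)/27 + C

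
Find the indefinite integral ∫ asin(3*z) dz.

Use integration by parts with u = arcsin(3*z), dv = dz.
Then du = 3/sqrt(-9*z**2 + 1) dz.

z*asin(3*z) + sqrt(-9*z**2 + 1)/3 + C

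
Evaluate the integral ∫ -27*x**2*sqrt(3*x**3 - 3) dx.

Let u = 3*x**3 - 3, so du = (9*x**2) dx.
Rewriting, the integral becomes -3·∫ √u du = -3·(2/3)u^(3/2).
Substituting back, u = 3*x**3 - 3.

-2*(3*x**3 - 3)**(3/2) + C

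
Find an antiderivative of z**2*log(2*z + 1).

z**3*log(2*z + 1)/3 - z**3/9 + z**2/12 - z/12 + log(2*z + 1)/24 + C

Use integration by parts with u = log(2*z + 1), dv = z**2 dz.
Then du = 2/(2*z + 1) dz and v = z**3/3.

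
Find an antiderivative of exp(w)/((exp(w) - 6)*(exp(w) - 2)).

log(exp(w) - 6)/4 - log(exp(w) - 2)/4 + C

Let u = e^w, du = e^w dw.
The integral becomes ∫ du/((u-2)(u-6)); decompose into partial fractions.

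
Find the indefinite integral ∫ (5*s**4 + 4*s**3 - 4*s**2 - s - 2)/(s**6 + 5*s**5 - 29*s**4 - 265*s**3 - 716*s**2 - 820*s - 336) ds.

3293*log(s - 7)/17820 + log(s + 1)/12 - 985*log(s + 2)/162 + 131*log(s + 3)/10 - 481*log(s + 4)/66 - 16/(9*s + 18) + C

Factor the denominator: (s - 7)*(s + 1)*(s + 2)**2*(s + 3)*(s + 4).
Partial-fraction decomposition: -481/(66*(s + 4)) + 131/(10*(s + 3)) - 985/(162*(s + 2)) + 16/(9*(s + 2)**2) + 1/(12*(s + 1)) + 3293/(17820*(s - 7)).
Integrate each term; A/(s−a) gives A·log|s−a|; A/(s−a)² gives −A/(s−a).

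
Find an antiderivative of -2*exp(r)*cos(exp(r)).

-2*sin(exp(r)) + C

Let u = exp(r), so du = (exp(r)) dr.
Rewriting, the integral becomes -2·∫ cos(u) du = -2·sin(u).
Substituting back, u = exp(r).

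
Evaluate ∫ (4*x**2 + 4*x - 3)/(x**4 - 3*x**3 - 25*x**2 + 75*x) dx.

Factor the denominator: x*(x - 5)*(x - 3)*(x + 5).
Partial-fraction decomposition: -77/(400*(x + 5)) - 15/(16*(x - 3)) + 117/(100*(x - 5)) - 1/(25*x).
Integrate each term: A/(x−a) contributes A·log|x−a|.

-log(x)/25 + 117*log(x - 5)/100 - 15*log(x - 3)/16 - 77*log(x + 5)/400 + C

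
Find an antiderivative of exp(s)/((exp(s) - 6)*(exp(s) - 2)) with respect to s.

log(exp(s) - 6)/4 - log(exp(s) - 2)/4 + C

Let u = e^s, du = e^s ds.
The integral becomes ∫ du/((u-2)(u-6)); decompose into partial fractions.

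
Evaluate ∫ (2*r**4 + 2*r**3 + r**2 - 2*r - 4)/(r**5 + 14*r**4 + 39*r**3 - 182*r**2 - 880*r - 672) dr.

161*log(r - 4)/1100 + log(r + 1)/450 + 101*log(r + 4)/36 - 551*log(r + 6)/25 + 4175*log(r + 7)/198 + C

Factor the denominator: (r - 4)*(r + 1)*(r + 4)*(r + 6)*(r + 7).
Partial-fraction decomposition: 4175/(198*(r + 7)) - 551/(25*(r + 6)) + 101/(36*(r + 4)) + 1/(450*(r + 1)) + 161/(1100*(r - 4)).
Integrate each term: A/(r−a) contributes A·log|r−a|.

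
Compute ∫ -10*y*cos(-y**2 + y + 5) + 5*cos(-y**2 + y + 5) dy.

Let u = y**2 - y - 5, so du = (2*y - 1) dy.
Rewriting, the integral becomes -5·∫ cos(u) du = -5·sin(u).
Substituting back, u = y**2 - y - 5.

5*sin(-y**2 + y + 5) + C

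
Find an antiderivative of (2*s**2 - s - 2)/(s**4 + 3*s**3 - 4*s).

Factor the denominator: s*(s - 1)*(s + 2)**2.
Partial-fraction decomposition: -7/(18*(s + 2)) + 4/(3*(s + 2)**2) - 1/(9*(s - 1)) + 1/(2*s).
Integrate each term; A/(s−a) gives A·log|s−a|; A/(s−a)² gives −A/(s−a).

log(s)/2 - log(s - 1)/9 - 7*log(s + 2)/18 - 4/(3*s + 6) + C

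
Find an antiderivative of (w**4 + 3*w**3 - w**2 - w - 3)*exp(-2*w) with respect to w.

Use integration by parts with u = w**4 + 3*w**3 - w**2 - w - 3, dv = exp(-2*w) dw, so v = -exp(-2*w)/2.
Apply parts 4 times (tabular method): alternate signs, differentiate u down to 0, integrate dv up.

(-4*w**4 - 20*w**3 - 26*w**2 - 22*w + 1)*exp(-2*w)/8 + C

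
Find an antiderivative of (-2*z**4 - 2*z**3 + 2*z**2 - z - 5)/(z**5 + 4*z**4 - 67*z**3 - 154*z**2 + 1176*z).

-5*log(z)/1176 - 2963*log(z - 6)/2028 + 617*log(z - 4)/968 - 1174445*log(z + 7)/1002001 - 4016/(1001*z + 7007) + C

Factor the denominator: z*(z - 6)*(z - 4)*(z + 7)**2.
Partial-fraction decomposition: -1174445/(1002001*(z + 7)) + 4016/(1001*(z + 7)**2) + 617/(968*(z - 4)) - 2963/(2028*(z - 6)) - 5/(1176*z).
Integrate each term; A/(z−a) gives A·log|z−a|; A/(z−a)² gives −A/(z−a).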